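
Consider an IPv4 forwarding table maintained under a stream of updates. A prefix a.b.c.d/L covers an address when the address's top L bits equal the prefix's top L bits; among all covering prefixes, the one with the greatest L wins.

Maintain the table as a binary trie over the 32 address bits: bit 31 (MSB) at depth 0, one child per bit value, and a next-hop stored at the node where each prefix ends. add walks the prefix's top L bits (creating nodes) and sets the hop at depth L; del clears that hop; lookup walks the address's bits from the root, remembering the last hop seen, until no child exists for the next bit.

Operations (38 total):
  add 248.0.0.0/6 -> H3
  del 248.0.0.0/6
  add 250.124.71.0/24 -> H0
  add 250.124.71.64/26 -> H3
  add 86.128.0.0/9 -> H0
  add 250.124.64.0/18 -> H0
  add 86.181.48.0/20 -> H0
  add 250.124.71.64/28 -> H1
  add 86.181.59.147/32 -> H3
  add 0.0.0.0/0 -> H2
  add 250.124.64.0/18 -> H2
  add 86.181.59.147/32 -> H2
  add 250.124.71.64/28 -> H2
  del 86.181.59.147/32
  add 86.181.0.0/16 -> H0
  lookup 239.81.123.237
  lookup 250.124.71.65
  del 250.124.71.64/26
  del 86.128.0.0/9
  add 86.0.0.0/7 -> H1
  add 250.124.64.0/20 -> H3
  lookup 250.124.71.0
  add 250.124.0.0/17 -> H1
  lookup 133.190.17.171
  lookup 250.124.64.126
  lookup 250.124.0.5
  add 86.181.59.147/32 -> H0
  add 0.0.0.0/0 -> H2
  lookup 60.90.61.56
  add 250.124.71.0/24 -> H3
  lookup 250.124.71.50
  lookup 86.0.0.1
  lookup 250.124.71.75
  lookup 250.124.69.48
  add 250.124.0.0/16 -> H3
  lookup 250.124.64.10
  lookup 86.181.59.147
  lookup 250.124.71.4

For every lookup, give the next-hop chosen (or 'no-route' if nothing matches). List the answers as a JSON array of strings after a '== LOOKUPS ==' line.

Process each operation:
  add 248.0.0.0/6 -> H3 at depth 6
  - 248.0.0.0/6 clear@6
  add 250.124.71.0/24 -> H0 at depth 24
  add 250.124.71.64/26 -> H3 at depth 26
  add 86.128.0.0/9 -> H0 at depth 9
  add 250.124.64.0/18 -> H0 at depth 18
  add 86.181.48.0/20 -> H0 at depth 20
  add 250.124.71.64/28 -> H1 at depth 28
  add 86.181.59.147/32 -> H3 at depth 32
  add 0.0.0.0/0 -> H2 at depth 0
  add 250.124.64.0/18 -> H2 at depth 18
  add 86.181.59.147/32 -> H2 at depth 32
  add 250.124.71.64/28 -> H2 at depth 28
  - 86.181.59.147/32 clear@32
  add 86.181.0.0/16 -> H0 at depth 16
  Q 239.81.123.237: descend 111 ; hops seen [H2] ; pick H2
  Q 250.124.71.65: descend 1111101001111100010001110100 ; hops seen [H2,H2,H0,H3,H2] ; pick H2
  - 250.124.71.64/26 clear@26
  - 86.128.0.0/9 clear@9
  add 86.0.0.0/7 -> H1 at depth 7
  add 250.124.64.0/20 -> H3 at depth 20
  Q 250.124.71.0: descend 1111101001111100010001110 ; hops seen [H2,H2,H3,H0] ; pick H0
  add 250.124.0.0/17 -> H1 at depth 17
  Q 133.190.17.171: descend 1 ; hops seen [H2] ; pick H2
  Q 250.124.64.126: descend 111110100111110001000 ; hops seen [H2,H1,H2,H3] ; pick H3
  Q 250.124.0.5: descend 11111010011111000 ; hops seen [H2,H1] ; pick H1
  add 86.181.59.147/32 -> H0 at depth 32
  add 0.0.0.0/0 -> H2 at depth 0
  Q 60.90.61.56: descend 0 ; hops seen [H2] ; pick H2
  add 250.124.71.0/24 -> H3 at depth 24
  Q 250.124.71.50: descend 1111101001111100010001110 ; hops seen [H2,H1,H2,H3,H3] ; pick H3
  Q 86.0.0.1: descend 01010110 ; hops seen [H2,H1] ; pick H1
  Q 250.124.71.75: descend 1111101001111100010001110100 ; hops seen [H2,H1,H2,H3,H3,H2] ; pick H2
  Q 250.124.69.48: descend 1111101001111100010001 ; hops seen [H2,H1,H2,H3] ; pick H3
  add 250.124.0.0/16 -> H3 at depth 16
  Q 250.124.64.10: descend 111110100111110001000 ; hops seen [H2,H3,H1,H2,H3] ; pick H3
  Q 86.181.59.147: descend 01010110101101010011101110010011 ; hops seen [H2,H1,H0,H0,H0] ; pick H0
  Q 250.124.71.4: descend 1111101001111100010001110 ; hops seen [H2,H3,H1,H2,H3,H3] ; pick H3

== LOOKUPS ==
["H2","H2","H0","H2","H3","H1","H2","H3","H1","H2","H3","H3","H0","H3"]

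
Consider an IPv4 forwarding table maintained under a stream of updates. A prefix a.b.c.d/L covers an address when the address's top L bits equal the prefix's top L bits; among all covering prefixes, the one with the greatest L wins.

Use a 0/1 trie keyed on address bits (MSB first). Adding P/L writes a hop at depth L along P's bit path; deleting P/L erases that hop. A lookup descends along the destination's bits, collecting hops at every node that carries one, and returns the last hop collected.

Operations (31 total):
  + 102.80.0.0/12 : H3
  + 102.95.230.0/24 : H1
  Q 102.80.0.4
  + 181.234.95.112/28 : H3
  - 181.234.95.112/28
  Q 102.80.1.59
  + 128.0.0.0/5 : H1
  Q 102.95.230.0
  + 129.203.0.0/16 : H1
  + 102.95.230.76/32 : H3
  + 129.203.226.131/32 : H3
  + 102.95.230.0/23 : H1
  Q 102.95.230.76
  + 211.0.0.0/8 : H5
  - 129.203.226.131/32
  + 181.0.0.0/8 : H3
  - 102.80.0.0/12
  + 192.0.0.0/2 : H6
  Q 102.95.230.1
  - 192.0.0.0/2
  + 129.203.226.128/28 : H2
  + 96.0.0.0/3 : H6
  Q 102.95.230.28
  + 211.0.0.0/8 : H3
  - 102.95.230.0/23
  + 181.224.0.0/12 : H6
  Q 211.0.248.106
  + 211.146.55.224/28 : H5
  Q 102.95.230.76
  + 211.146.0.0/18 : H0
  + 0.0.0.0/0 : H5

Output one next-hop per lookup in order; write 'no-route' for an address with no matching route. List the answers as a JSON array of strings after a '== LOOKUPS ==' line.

Trace:
  + 102.80.0.0/12 (H3) depth=12
  + 102.95.230.0/24 (H1) depth=24
  Q 102.80.0.4: descend 011001100101 ; hops seen [H3] ; pick H3
  + 181.234.95.112/28 (H3) depth=28
  - 181.234.95.112/28 clear@28
  Q 102.80.1.59: descend 011001100101 ; hops seen [H3] ; pick H3
  + 128.0.0.0/5 (H1) depth=5
  Q 102.95.230.0: descend 011001100101111111100110 ; hops seen [H3,H1] ; pick H1
  + 129.203.0.0/16 (H1) depth=16
  + 102.95.230.76/32 (H3) depth=32
  + 129.203.226.131/32 (H3) depth=32
  + 102.95.230.0/23 (H1) depth=23
  Q 102.95.230.76: descend 01100110010111111110011001001100 ; hops seen [H3,H1,H1,H3] ; pick H3
  + 211.0.0.0/8 (H5) depth=8
  - 129.203.226.131/32 clear@32
  + 181.0.0.0/8 (H3) depth=8
  - 102.80.0.0/12 clear@12
  + 192.0.0.0/2 (H6) depth=2
  Q 102.95.230.1: descend 0110011001011111111001100 ; hops seen [H1,H1] ; pick H1
  - 192.0.0.0/2 clear@2
  + 129.203.226.128/28 (H2) depth=28
  + 96.0.0.0/3 (H6) depth=3
  Q 102.95.230.28: descend 0110011001011111111001100 ; hops seen [H6,H1,H1] ; pick H1
  + 211.0.0.0/8 (H3) depth=8
  - 102.95.230.0/23 clear@23
  + 181.224.0.0/12 (H6) depth=12
  Q 211.0.248.106: descend 11010011 ; hops seen [H3] ; pick H3
  + 211.146.55.224/28 (H5) depth=28
  Q 102.95.230.76: descend 01100110010111111110011001001100 ; hops seen [H6,H1,H3] ; pick H3
  + 211.146.0.0/18 (H0) depth=18
  + 0.0.0.0/0 (H5) depth=0

== LOOKUPS ==
["H3","H3","H1","H3","H1","H1","H3","H3"]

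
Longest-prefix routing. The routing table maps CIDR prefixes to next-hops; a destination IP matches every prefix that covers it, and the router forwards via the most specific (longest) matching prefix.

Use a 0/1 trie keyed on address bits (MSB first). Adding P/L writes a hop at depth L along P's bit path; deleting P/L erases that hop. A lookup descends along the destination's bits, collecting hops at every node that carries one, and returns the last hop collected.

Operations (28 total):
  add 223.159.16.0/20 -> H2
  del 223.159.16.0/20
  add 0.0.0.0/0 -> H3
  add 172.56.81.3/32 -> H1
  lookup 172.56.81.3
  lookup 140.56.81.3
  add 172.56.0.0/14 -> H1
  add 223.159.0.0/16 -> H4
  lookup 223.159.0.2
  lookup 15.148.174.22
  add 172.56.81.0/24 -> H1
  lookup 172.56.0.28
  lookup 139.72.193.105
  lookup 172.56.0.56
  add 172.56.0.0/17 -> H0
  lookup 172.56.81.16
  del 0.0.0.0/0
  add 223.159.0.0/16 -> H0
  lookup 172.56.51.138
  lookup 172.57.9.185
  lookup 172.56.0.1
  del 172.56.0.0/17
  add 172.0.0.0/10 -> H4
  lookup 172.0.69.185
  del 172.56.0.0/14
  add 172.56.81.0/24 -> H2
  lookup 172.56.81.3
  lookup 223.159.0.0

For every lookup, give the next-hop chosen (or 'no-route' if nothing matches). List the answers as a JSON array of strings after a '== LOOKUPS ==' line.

Trace:
  + 223.159.16.0/20 (H2) depth=20
  del 223.159.16.0/20 (clear depth 20)
  + 0.0.0.0/0 (H3) depth=0
  + 172.56.81.3/32 (H1) depth=32
  ? 172.56.81.3  path d0:H3→d1:-→d2:-→d3:-→d4:-→d5:-→d6:-→d7:-→d8:-→d9:-→d10:-→d11:-→d12:-→d13:-→d14:-→d15:-→d16:-→d17:-→d18:-→d19:-→d20:-→d21:-→d22:-→d23:-→d24:-→d25:-→d26:-→d27:-→d28:-→d29:-→d30:-→d31:-→d32:H1  best=H1
  ? 140.56.81.3  path d0:H3→d1:-→d2:-  best=H3
  + 172.56.0.0/14 (H1) depth=14
  + 223.159.0.0/16 (H4) depth=16
  ? 223.159.0.2  path d0:H3→d1:-→d2:-→d3:-→d4:-→d5:-→d6:-→d7:-→d8:-→d9:-→d10:-→d11:-→d12:-→d13:-→d14:-→d15:-→d16:H4→d17:-→d18:-→d19:-  best=H4
  ? 15.148.174.22  path d0:H3  best=H3
  + 172.56.81.0/24 (H1) depth=24
  ? 172.56.0.28  path d0:H3→d1:-→d2:-→d3:-→d4:-→d5:-→d6:-→d7:-→d8:-→d9:-→d10:-→d11:-→d12:-→d13:-→d14:H1→d15:-→d16:-→d17:-  best=H1
  ? 139.72.193.105  path d0:H3→d1:-→d2:-  best=H3
  ? 172.56.0.56  path d0:H3→d1:-→d2:-→d3:-→d4:-→d5:-→d6:-→d7:-→d8:-→d9:-→d10:-→d11:-→d12:-→d13:-→d14:H1→d15:-→d16:-→d17:-  best=H1
  + 172.56.0.0/17 (H0) depth=17
  ? 172.56.81.16  path d0:H3→d1:-→d2:-→d3:-→d4:-→d5:-→d6:-→d7:-→d8:-→d9:-→d10:-→d11:-→d12:-→d13:-→d14:H1→d15:-→d16:-→d17:H0→d18:-→d19:-→d20:-→d21:-→d22:-→d23:-→d24:H1→d25:-→d26:-→d27:-  best=H1
  del 0.0.0.0/0 (clear depth 0)
  + 223.159.0.0/16 (H0) depth=16
  ? 172.56.51.138  path d0:-→d1:-→d2:-→d3:-→d4:-→d5:-→d6:-→d7:-→d8:-→d9:-→d10:-→d11:-→d12:-→d13:-→d14:H1→d15:-→d16:-→d17:H0  best=H0
  ? 172.57.9.185  path d0:-→d1:-→d2:-→d3:-→d4:-→d5:-→d6:-→d7:-→d8:-→d9:-→d10:-→d11:-→d12:-→d13:-→d14:H1→d15:-  best=H1
  ? 172.56.0.1  path d0:-→d1:-→d2:-→d3:-→d4:-→d5:-→d6:-→d7:-→d8:-→d9:-→d10:-→d11:-→d12:-→d13:-→d14:H1→d15:-→d16:-→d17:H0  best=H0
  del 172.56.0.0/17 (clear depth 17)
  + 172.0.0.0/10 (H4) depth=10
  ? 172.0.69.185  path d0:-→d1:-→d2:-→d3:-→d4:-→d5:-→d6:-→d7:-→d8:-→d9:-→d10:H4  best=H4
  del 172.56.0.0/14 (clear depth 14)
  + 172.56.81.0/24 (H2) depth=24
  ? 172.56.81.3  path d0:-→d1:-→d2:-→d3:-→d4:-→d5:-→d6:-→d7:-→d8:-→d9:-→d10:H4→d11:-→d12:-→d13:-→d14:-→d15:-→d16:-→d17:-→d18:-→d19:-→d20:-→d21:-→d22:-→d23:-→d24:H2→d25:-→d26:-→d27:-→d28:-→d29:-→d30:-→d31:-→d32:H1  best=H1
  ? 223.159.0.0  path d0:-→d1:-→d2:-→d3:-→d4:-→d5:-→d6:-→d7:-→d8:-→d9:-→d10:-→d11:-→d12:-→d13:-→d14:-→d15:-→d16:H0→d17:-→d18:-→d19:-  best=H0

== LOOKUPS ==
["H1","H3","H4","H3","H1","H3","H1","H1","H0","H1","H0","H4","H1","H0"]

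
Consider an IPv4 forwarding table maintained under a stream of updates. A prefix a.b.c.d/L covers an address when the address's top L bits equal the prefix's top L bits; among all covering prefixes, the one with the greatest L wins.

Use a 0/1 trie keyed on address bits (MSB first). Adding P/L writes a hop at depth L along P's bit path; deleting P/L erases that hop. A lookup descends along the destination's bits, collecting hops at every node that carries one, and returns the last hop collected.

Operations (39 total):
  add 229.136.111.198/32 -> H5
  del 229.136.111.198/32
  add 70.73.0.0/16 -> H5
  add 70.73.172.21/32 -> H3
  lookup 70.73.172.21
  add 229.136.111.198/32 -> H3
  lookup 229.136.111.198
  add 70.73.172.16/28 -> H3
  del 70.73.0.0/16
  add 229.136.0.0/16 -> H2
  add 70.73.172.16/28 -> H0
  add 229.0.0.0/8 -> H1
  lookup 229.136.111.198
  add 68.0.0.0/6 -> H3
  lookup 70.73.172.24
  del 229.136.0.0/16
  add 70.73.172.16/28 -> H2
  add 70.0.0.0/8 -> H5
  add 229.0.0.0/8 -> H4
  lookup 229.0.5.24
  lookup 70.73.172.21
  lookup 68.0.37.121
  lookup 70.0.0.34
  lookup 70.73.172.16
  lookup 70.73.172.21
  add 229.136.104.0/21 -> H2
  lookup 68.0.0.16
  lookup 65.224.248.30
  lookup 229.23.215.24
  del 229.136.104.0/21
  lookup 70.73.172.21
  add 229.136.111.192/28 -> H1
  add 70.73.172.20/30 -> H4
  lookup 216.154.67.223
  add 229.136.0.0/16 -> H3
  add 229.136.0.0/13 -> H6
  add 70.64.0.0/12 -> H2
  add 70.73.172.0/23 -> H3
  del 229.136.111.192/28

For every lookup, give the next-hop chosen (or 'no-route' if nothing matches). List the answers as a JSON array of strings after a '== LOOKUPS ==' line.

Process each operation:
  + 229.136.111.198/32 (H5) depth=32
  del 229.136.111.198/32 (clear depth 32)
  + 70.73.0.0/16 (H5) depth=16
  + 70.73.172.21/32 (H3) depth=32
  lookup 70.73.172.21: bits 01000110010010011010110000010101 walk d0:-→d1:-→d2:-→d3:-→d4:-→d5:-→d6:-→d7:-→d8:-→d9:-→d10:-→d11:-→d12:-→d13:-→d14:-→d15:-→d16:H5→d17:-→d18:-→d19:-→d20:-→d21:-→d22:-→d23:-→d24:-→d25:-→d26:-→d27:-→d28:-→d29:-→d30:-→d31:-→d32:H3 -> H3
  + 229.136.111.198/32 (H3) depth=32
  lookup 229.136.111.198: bits 11100101100010000110111111000110 walk d0:-→d1:-→d2:-→d3:-→d4:-→d5:-→d6:-→d7:-→d8:-→d9:-→d10:-→d11:-→d12:-→d13:-→d14:-→d15:-→d16:-→d17:-→d18:-→d19:-→d20:-→d21:-→d22:-→d23:-→d24:-→d25:-→d26:-→d27:-→d28:-→d29:-→d30:-→d31:-→d32:H3 -> H3
  + 70.73.172.16/28 (H3) depth=28
  del 70.73.0.0/16 (clear depth 16)
  + 229.136.0.0/16 (H2) depth=16
  + 70.73.172.16/28 (H0) depth=28
  + 229.0.0.0/8 (H1) depth=8
  lookup 229.136.111.198: bits 11100101100010000110111111000110 walk d0:-→d1:-→d2:-→d3:-→d4:-→d5:-→d6:-→d7:-→d8:H1→d9:-→d10:-→d11:-→d12:-→d13:-→d14:-→d15:-→d16:H2→d17:-→d18:-→d19:-→d20:-→d21:-→d22:-→d23:-→d24:-→d25:-→d26:-→d27:-→d28:-→d29:-→d30:-→d31:-→d32:H3 -> H3
  + 68.0.0.0/6 (H3) depth=6
  lookup 70.73.172.24: bits 0100011001001001101011000001 walk d0:-→d1:-→d2:-→d3:-→d4:-→d5:-→d6:H3→d7:-→d8:-→d9:-→d10:-→d11:-→d12:-→d13:-→d14:-→d15:-→d16:-→d17:-→d18:-→d19:-→d20:-→d21:-→d22:-→d23:-→d24:-→d25:-→d26:-→d27:-→d28:H0 -> H0
  del 229.136.0.0/16 (clear depth 16)
  + 70.73.172.16/28 (H2) depth=28
  + 70.0.0.0/8 (H5) depth=8
  + 229.0.0.0/8 (H4) depth=8
  lookup 229.0.5.24: bits 11100101 walk d0:-→d1:-→d2:-→d3:-→d4:-→d5:-→d6:-→d7:-→d8:H4 -> H4
  lookup 70.73.172.21: bits 01000110010010011010110000010101 walk d0:-→d1:-→d2:-→d3:-→d4:-→d5:-→d6:H3→d7:-→d8:H5→d9:-→d10:-→d11:-→d12:-→d13:-→d14:-→d15:-→d16:-→d17:-→d18:-→d19:-→d20:-→d21:-→d22:-→d23:-→d24:-→d25:-→d26:-→d27:-→d28:H2→d29:-→d30:-→d31:-→d32:H3 -> H3
  lookup 68.0.37.121: bits 010001 walk d0:-→d1:-→d2:-→d3:-→d4:-→d5:-→d6:H3 -> H3
  lookup 70.0.0.34: bits 010001100 walk d0:-→d1:-→d2:-→d3:-→d4:-→d5:-→d6:H3→d7:-→d8:H5→d9:- -> H5
  lookup 70.73.172.16: bits 01000110010010011010110000010 walk d0:-→d1:-→d2:-→d3:-→d4:-→d5:-→d6:H3→d7:-→d8:H5→d9:-→d10:-→d11:-→d12:-→d13:-→d14:-→d15:-→d16:-→d17:-→d18:-→d19:-→d20:-→d21:-→d22:-→d23:-→d24:-→d25:-→d26:-→d27:-→d28:H2→d29:- -> H2
  lookup 70.73.172.21: bits 01000110010010011010110000010101 walk d0:-→d1:-→d2:-→d3:-→d4:-→d5:-→d6:H3→d7:-→d8:H5→d9:-→d10:-→d11:-→d12:-→d13:-→d14:-→d15:-→d16:-→d17:-→d18:-→d19:-→d20:-→d21:-→d22:-→d23:-→d24:-→d25:-→d26:-→d27:-→d28:H2→d29:-→d30:-→d31:-→d32:H3 -> H3
  + 229.136.104.0/21 (H2) depth=21
  lookup 68.0.0.16: bits 010001 walk d0:-→d1:-→d2:-→d3:-→d4:-→d5:-→d6:H3 -> H3
  lookup 65.224.248.30: bits 01000 walk d0:-→d1:-→d2:-→d3:-→d4:-→d5:- -> no-route
  lookup 229.23.215.24: bits 11100101 walk d0:-→d1:-→d2:-→d3:-→d4:-→d5:-→d6:-→d7:-→d8:H4 -> H4
  del 229.136.104.0/21 (clear depth 21)
  lookup 70.73.172.21: bits 01000110010010011010110000010101 walk d0:-→d1:-→d2:-→d3:-→d4:-→d5:-→d6:H3→d7:-→d8:H5→d9:-→d10:-→d11:-→d12:-→d13:-→d14:-→d15:-→d16:-→d17:-→d18:-→d19:-→d20:-→d21:-→d22:-→d23:-→d24:-→d25:-→d26:-→d27:-→d28:H2→d29:-→d30:-→d31:-→d32:H3 -> H3
  + 229.136.111.192/28 (H1) depth=28
  + 70.73.172.20/30 (H4) depth=30
  lookup 216.154.67.223: bits 11 walk d0:-→d1:-→d2:- -> no-route
  + 229.136.0.0/16 (H3) depth=16
  + 229.136.0.0/13 (H6) depth=13
  + 70.64.0.0/12 (H2) depth=12
  + 70.73.172.0/23 (H3) depth=23
  del 229.136.111.192/28 (clear depth 28)

== LOOKUPS ==
["H3","H3","H3","H0","H4","H3","H3","H5","H2","H3","H3","no-route","H4","H3","no-route"]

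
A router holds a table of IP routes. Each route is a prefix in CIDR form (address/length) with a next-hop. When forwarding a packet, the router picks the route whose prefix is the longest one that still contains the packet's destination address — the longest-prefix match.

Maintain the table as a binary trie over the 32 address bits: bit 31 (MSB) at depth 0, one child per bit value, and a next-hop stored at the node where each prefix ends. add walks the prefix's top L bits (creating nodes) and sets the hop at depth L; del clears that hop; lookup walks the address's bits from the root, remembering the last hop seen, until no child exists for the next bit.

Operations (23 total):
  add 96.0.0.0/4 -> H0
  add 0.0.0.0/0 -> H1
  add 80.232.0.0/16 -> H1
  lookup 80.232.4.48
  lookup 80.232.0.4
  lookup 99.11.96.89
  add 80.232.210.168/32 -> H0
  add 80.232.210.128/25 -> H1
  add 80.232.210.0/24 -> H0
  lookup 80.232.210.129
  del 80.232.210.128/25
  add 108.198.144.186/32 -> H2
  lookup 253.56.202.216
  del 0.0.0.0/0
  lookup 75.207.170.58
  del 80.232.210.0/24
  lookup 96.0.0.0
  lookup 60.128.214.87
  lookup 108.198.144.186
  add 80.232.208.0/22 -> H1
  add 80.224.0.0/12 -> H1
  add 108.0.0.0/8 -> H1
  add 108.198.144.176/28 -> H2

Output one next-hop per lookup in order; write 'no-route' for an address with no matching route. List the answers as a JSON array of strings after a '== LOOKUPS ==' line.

Apply in order:
  add 96.0.0.0/4 -> H0 at depth 4
  add 0.0.0.0/0 -> H1 at depth 0
  add 80.232.0.0/16 -> H1 at depth 16
  lookup 80.232.4.48: bits 0101000011101000 walk d0:H1→d1:-→d2:-→d3:-→d4:-→d5:-→d6:-→d7:-→d8:-→d9:-→d10:-→d11:-→d12:-→d13:-→d14:-→d15:-→d16:H1 -> H1
  lookup 80.232.0.4: bits 0101000011101000 walk d0:H1→d1:-→d2:-→d3:-→d4:-→d5:-→d6:-→d7:-→d8:-→d9:-→d10:-→d11:-→d12:-→d13:-→d14:-→d15:-→d16:H1 -> H1
  lookup 99.11.96.89: bits 0110 walk d0:H1→d1:-→d2:-→d3:-→d4:H0 -> H0
  add 80.232.210.168/32 -> H0 at depth 32
  add 80.232.210.128/25 -> H1 at depth 25
  add 80.232.210.0/24 -> H0 at depth 24
  lookup 80.232.210.129: bits 01010000111010001101001010 walk d0:H1→d1:-→d2:-→d3:-→d4:-→d5:-→d6:-→d7:-→d8:-→d9:-→d10:-→d11:-→d12:-→d13:-→d14:-→d15:-→d16:H1→d17:-→d18:-→d19:-→d20:-→d21:-→d22:-→d23:-→d24:H0→d25:H1→d26:- -> H1
  - 80.232.210.128/25 clear@25
  add 108.198.144.186/32 -> H2 at depth 32
  lookup 253.56.202.216: bits ε walk d0:H1 -> H1
  - 0.0.0.0/0 clear@0
  lookup 75.207.170.58: bits 010 walk d0:-→d1:-→d2:-→d3:- -> no-route
  - 80.232.210.0/24 clear@24
  lookup 96.0.0.0: bits 0110 walk d0:-→d1:-→d2:-→d3:-→d4:H0 -> H0
  lookup 60.128.214.87: bits 0 walk d0:-→d1:- -> no-route
  lookup 108.198.144.186: bits 01101100110001101001000010111010 walk d0:-→d1:-→d2:-→d3:-→d4:H0→d5:-→d6:-→d7:-→d8:-→d9:-→d10:-→d11:-→d12:-→d13:-→d14:-→d15:-→d16:-→d17:-→d18:-→d19:-→d20:-→d21:-→d22:-→d23:-→d24:-→d25:-→d26:-→d27:-→d28:-→d29:-→d30:-→d31:-→d32:H2 -> H2
  add 80.232.208.0/22 -> H1 at depth 22
  add 80.224.0.0/12 -> H1 at depth 12
  add 108.0.0.0/8 -> H1 at depth 8
  add 108.198.144.176/28 -> H2 at depth 28

== LOOKUPS ==
["H1","H1","H0","H1","H1","no-route","H0","no-route","H2"]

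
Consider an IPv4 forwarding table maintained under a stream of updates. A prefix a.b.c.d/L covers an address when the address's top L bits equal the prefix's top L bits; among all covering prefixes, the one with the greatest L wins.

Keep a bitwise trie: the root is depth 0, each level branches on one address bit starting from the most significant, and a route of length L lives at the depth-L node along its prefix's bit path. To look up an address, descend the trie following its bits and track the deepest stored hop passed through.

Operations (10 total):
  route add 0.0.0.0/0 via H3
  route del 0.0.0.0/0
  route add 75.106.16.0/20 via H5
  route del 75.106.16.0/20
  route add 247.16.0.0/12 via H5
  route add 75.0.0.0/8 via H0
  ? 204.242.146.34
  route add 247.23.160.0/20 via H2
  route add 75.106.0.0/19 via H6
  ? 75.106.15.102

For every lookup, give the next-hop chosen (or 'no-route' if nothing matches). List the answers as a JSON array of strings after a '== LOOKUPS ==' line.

Trace:
  add 0.0.0.0/0 -> H3 at depth 0
  del 0.0.0.0/0 (clear depth 0)
  add 75.106.16.0/20 -> H5 at depth 20
  del 75.106.16.0/20 (clear depth 20)
  add 247.16.0.0/12 -> H5 at depth 12
  add 75.0.0.0/8 -> H0 at depth 8
  ? 204.242.146.34  path d0:-→d1:-→d2:-  best=no-route
  add 247.23.160.0/20 -> H2 at depth 20
  add 75.106.0.0/19 -> H6 at depth 19
  ? 75.106.15.102  path d0:-→d1:-→d2:-→d3:-→d4:-→d5:-→d6:-→d7:-→d8:H0→d9:-→d10:-→d11:-→d12:-→d13:-→d14:-→d15:-→d16:-→d17:-→d18:-→d19:H6  best=H6

== LOOKUPS ==
["no-route","H6"]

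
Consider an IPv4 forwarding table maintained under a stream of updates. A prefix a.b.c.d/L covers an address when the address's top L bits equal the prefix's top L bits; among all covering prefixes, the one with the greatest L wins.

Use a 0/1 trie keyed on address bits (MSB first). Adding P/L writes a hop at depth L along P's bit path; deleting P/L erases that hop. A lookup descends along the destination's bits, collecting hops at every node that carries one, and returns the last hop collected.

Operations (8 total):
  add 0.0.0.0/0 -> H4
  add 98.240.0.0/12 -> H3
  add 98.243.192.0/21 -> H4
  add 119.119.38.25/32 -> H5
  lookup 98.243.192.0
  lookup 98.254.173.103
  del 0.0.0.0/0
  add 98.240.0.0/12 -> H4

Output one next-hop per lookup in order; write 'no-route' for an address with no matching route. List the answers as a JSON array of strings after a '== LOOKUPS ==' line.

Process each operation:
  + 0.0.0.0/0 (H4) depth=0
  + 98.240.0.0/12 (H3) depth=12
  + 98.243.192.0/21 (H4) depth=21
  + 119.119.38.25/32 (H5) depth=32
  lookup 98.243.192.0: bits 011000101111001111000 walk d0:H4→d1:-→d2:-→d3:-→d4:-→d5:-→d6:-→d7:-→d8:-→d9:-→d10:-→d11:-→d12:H3→d13:-→d14:-→d15:-→d16:-→d17:-→d18:-→d19:-→d20:-→d21:H4 -> H4
  lookup 98.254.173.103: bits 011000101111 walk d0:H4→d1:-→d2:-→d3:-→d4:-→d5:-→d6:-→d7:-→d8:-→d9:-→d10:-→d11:-→d12:H3 -> H3
  del 0.0.0.0/0 (clear depth 0)
  + 98.240.0.0/12 (H4) depth=12

== LOOKUPS ==
["H4","H3"]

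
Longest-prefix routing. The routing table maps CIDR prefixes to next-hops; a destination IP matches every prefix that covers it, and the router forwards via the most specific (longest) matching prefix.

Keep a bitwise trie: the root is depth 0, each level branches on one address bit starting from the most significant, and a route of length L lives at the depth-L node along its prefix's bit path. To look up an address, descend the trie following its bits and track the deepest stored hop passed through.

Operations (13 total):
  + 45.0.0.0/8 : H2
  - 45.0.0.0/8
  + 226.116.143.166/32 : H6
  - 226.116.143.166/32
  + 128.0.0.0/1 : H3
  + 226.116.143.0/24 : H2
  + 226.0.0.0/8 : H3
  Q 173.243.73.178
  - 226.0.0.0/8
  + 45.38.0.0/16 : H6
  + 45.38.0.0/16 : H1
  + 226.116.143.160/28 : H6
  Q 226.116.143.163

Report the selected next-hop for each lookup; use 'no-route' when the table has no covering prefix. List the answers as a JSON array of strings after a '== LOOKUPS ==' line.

Trace:
  + 45.0.0.0/8 (H2) depth=8
  del 45.0.0.0/8 (clear depth 8)
  + 226.116.143.166/32 (H6) depth=32
  del 226.116.143.166/32 (clear depth 32)
  + 128.0.0.0/1 (H3) depth=1
  + 226.116.143.0/24 (H2) depth=24
  + 226.0.0.0/8 (H3) depth=8
  Q 173.243.73.178: descend 1 ; hops seen [H3] ; pick H3
  del 226.0.0.0/8 (clear depth 8)
  + 45.38.0.0/16 (H6) depth=16
  + 45.38.0.0/16 (H1) depth=16
  + 226.116.143.160/28 (H6) depth=28
  Q 226.116.143.163: descend 11100010011101001000111110100 ; hops seen [H3,H2,H6] ; pick H6

== LOOKUPS ==
["H3","H6"]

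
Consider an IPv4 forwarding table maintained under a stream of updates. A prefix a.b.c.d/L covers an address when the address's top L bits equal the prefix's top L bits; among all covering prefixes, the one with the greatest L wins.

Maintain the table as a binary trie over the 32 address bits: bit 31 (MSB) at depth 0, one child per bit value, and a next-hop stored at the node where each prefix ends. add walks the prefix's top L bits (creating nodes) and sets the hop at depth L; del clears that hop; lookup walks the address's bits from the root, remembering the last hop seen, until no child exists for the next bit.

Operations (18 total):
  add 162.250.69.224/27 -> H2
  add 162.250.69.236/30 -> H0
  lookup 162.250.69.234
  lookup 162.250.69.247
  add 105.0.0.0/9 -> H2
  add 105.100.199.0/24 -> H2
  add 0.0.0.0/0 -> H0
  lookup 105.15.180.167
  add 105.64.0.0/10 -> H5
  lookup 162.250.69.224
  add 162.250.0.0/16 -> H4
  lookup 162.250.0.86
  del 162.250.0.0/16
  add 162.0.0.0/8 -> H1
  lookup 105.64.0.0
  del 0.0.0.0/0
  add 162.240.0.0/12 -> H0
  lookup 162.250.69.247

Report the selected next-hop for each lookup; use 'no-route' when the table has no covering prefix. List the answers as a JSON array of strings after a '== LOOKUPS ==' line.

Process each operation:
  add 162.250.69.224/27 -> H2 at depth 27
  add 162.250.69.236/30 -> H0 at depth 30
  lookup 162.250.69.234: bits 10100010111110100100010111101 walk d0:-→d1:-→d2:-→d3:-→d4:-→d5:-→d6:-→d7:-→d8:-→d9:-→d10:-→d11:-→d12:-→d13:-→d14:-→d15:-→d16:-→d17:-→d18:-→d19:-→d20:-→d21:-→d22:-→d23:-→d24:-→d25:-→d26:-→d27:H2→d28:-→d29:- -> H2
  lookup 162.250.69.247: bits 101000101111101001000101111 walk d0:-→d1:-→d2:-→d3:-→d4:-→d5:-→d6:-→d7:-→d8:-→d9:-→d10:-→d11:-→d12:-→d13:-→d14:-→d15:-→d16:-→d17:-→d18:-→d19:-→d20:-→d21:-→d22:-→d23:-→d24:-→d25:-→d26:-→d27:H2 -> H2
  add 105.0.0.0/9 -> H2 at depth 9
  add 105.100.199.0/24 -> H2 at depth 24
  add 0.0.0.0/0 -> H0 at depth 0
  lookup 105.15.180.167: bits 011010010 walk d0:H0→d1:-→d2:-→d3:-→d4:-→d5:-→d6:-→d7:-→d8:-→d9:H2 -> H2
  add 105.64.0.0/10 -> H5 at depth 10
  lookup 162.250.69.224: bits 1010001011111010010001011110 walk d0:H0→d1:-→d2:-→d3:-→d4:-→d5:-→d6:-→d7:-→d8:-→d9:-→d10:-→d11:-→d12:-→d13:-→d14:-→d15:-→d16:-→d17:-→d18:-→d19:-→d20:-→d21:-→d22:-→d23:-→d24:-→d25:-→d26:-→d27:H2→d28:- -> H2
  add 162.250.0.0/16 -> H4 at depth 16
  lookup 162.250.0.86: bits 10100010111110100 walk d0:H0→d1:-→d2:-→d3:-→d4:-→d5:-→d6:-→d7:-→d8:-→d9:-→d10:-→d11:-→d12:-→d13:-→d14:-→d15:-→d16:H4→d17:- -> H4
  del 162.250.0.0/16 (clear depth 16)
  add 162.0.0.0/8 -> H1 at depth 8
  lookup 105.64.0.0: bits 0110100101 walk d0:H0→d1:-→d2:-→d3:-→d4:-→d5:-→d6:-→d7:-→d8:-→d9:H2→d10:H5 -> H5
  del 0.0.0.0/0 (clear depth 0)
  add 162.240.0.0/12 -> H0 at depth 12
  lookup 162.250.69.247: bits 101000101111101001000101111 walk d0:-→d1:-→d2:-→d3:-→d4:-→d5:-→d6:-→d7:-→d8:H1→d9:-→d10:-→d11:-→d12:H0→d13:-→d14:-→d15:-→d16:-→d17:-→d18:-→d19:-→d20:-→d21:-→d22:-→d23:-→d24:-→d25:-→d26:-→d27:H2 -> H2

== LOOKUPS ==
["H2","H2","H2","H2","H4","H5","H2"]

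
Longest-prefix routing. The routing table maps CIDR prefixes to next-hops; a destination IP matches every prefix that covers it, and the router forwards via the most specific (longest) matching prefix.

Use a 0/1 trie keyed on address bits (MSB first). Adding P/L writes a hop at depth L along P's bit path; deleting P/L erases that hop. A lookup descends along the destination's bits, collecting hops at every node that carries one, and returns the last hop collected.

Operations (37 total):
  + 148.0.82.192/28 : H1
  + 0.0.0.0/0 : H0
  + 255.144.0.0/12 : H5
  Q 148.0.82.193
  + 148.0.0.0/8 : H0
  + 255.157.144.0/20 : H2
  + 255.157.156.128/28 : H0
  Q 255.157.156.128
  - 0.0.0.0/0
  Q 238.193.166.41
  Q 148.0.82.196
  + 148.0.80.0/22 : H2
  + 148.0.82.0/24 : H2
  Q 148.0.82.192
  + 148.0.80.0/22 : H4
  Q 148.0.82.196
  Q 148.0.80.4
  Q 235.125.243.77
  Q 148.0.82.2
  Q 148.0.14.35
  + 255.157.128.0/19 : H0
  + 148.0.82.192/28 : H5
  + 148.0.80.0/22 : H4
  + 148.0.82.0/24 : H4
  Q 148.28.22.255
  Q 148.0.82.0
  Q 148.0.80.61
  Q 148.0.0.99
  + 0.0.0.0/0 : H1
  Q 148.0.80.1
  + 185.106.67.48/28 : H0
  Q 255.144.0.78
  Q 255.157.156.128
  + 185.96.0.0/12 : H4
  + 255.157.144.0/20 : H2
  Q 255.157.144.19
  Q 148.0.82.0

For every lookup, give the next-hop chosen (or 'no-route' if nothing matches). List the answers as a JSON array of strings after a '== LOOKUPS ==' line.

Trace:
  add 148.0.82.192/28 -> H1 at depth 28
  add 0.0.0.0/0 -> H0 at depth 0
  add 255.144.0.0/12 -> H5 at depth 12
  lookup 148.0.82.193: bits 1001010000000000010100101100 walk d0:H0→d1:-→d2:-→d3:-→d4:-→d5:-→d6:-→d7:-→d8:-→d9:-→d10:-→d11:-→d12:-→d13:-→d14:-→d15:-→d16:-→d17:-→d18:-→d19:-→d20:-→d21:-→d22:-→d23:-→d24:-→d25:-→d26:-→d27:-→d28:H1 -> H1
  add 148.0.0.0/8 -> H0 at depth 8
  add 255.157.144.0/20 -> H2 at depth 20
  add 255.157.156.128/28 -> H0 at depth 28
  lookup 255.157.156.128: bits 1111111110011101100111001000 walk d0:H0→d1:-→d2:-→d3:-→d4:-→d5:-→d6:-→d7:-→d8:-→d9:-→d10:-→d11:-→d12:H5→d13:-→d14:-→d15:-→d16:-→d17:-→d18:-→d19:-→d20:H2→d21:-→d22:-→d23:-→d24:-→d25:-→d26:-→d27:-→d28:H0 -> H0
  - 0.0.0.0/0 clear@0
  lookup 238.193.166.41: bits 111 walk d0:-→d1:-→d2:-→d3:- -> no-route
  lookup 148.0.82.196: bits 1001010000000000010100101100 walk d0:-→d1:-→d2:-→d3:-→d4:-→d5:-→d6:-→d7:-→d8:H0→d9:-→d10:-→d11:-→d12:-→d13:-→d14:-→d15:-→d16:-→d17:-→d18:-→d19:-→d20:-→d21:-→d22:-→d23:-→d24:-→d25:-→d26:-→d27:-→d28:H1 -> H1
  add 148.0.80.0/22 -> H2 at depth 22
  add 148.0.82.0/24 -> H2 at depth 24
  lookup 148.0.82.192: bits 1001010000000000010100101100 walk d0:-→d1:-→d2:-→d3:-→d4:-→d5:-→d6:-→d7:-→d8:H0→d9:-→d10:-→d11:-→d12:-→d13:-→d14:-→d15:-→d16:-→d17:-→d18:-→d19:-→d20:-→d21:-→d22:H2→d23:-→d24:H2→d25:-→d26:-→d27:-→d28:H1 -> H1
  add 148.0.80.0/22 -> H4 at depth 22
  lookup 148.0.82.196: bits 1001010000000000010100101100 walk d0:-→d1:-→d2:-→d3:-→d4:-→d5:-→d6:-→d7:-→d8:H0→d9:-→d10:-→d11:-→d12:-→d13:-→d14:-→d15:-→d16:-→d17:-→d18:-→d19:-→d20:-→d21:-→d22:H4→d23:-→d24:H2→d25:-→d26:-→d27:-→d28:H1 -> H1
  lookup 148.0.80.4: bits 1001010000000000010100 walk d0:-→d1:-→d2:-→d3:-→d4:-→d5:-→d6:-→d7:-→d8:H0→d9:-→d10:-→d11:-→d12:-→d13:-→d14:-→d15:-→d16:-→d17:-→d18:-→d19:-→d20:-→d21:-→d22:H4 -> H4
  lookup 235.125.243.77: bits 111 walk d0:-→d1:-→d2:-→d3:- -> no-route
  lookup 148.0.82.2: bits 100101000000000001010010 walk d0:-→d1:-→d2:-→d3:-→d4:-→d5:-→d6:-→d7:-→d8:H0→d9:-→d10:-→d11:-→d12:-→d13:-→d14:-→d15:-→d16:-→d17:-→d18:-→d19:-→d20:-→d21:-→d22:H4→d23:-→d24:H2 -> H2
  lookup 148.0.14.35: bits 10010100000000000 walk d0:-→d1:-→d2:-→d3:-→d4:-→d5:-→d6:-→d7:-→d8:H0→d9:-→d10:-→d11:-→d12:-→d13:-→d14:-→d15:-→d16:-→d17:- -> H0
  add 255.157.128.0/19 -> H0 at depth 19
  add 148.0.82.192/28 -> H5 at depth 28
  add 148.0.80.0/22 -> H4 at depth 22
  add 148.0.82.0/24 -> H4 at depth 24
  lookup 148.28.22.255: bits 10010100000 walk d0:-→d1:-→d2:-→d3:-→d4:-→d5:-→d6:-→d7:-→d8:H0→d9:-→d10:-→d11:- -> H0
  lookup 148.0.82.0: bits 100101000000000001010010 walk d0:-→d1:-→d2:-→d3:-→d4:-→d5:-→d6:-→d7:-→d8:H0→d9:-→d10:-→d11:-→d12:-→d13:-→d14:-→d15:-→d16:-→d17:-→d18:-→d19:-→d20:-→d21:-→d22:H4→d23:-→d24:H4 -> H4
  lookup 148.0.80.61: bits 1001010000000000010100 walk d0:-→d1:-→d2:-→d3:-→d4:-→d5:-→d6:-→d7:-→d8:H0→d9:-→d10:-→d11:-→d12:-→d13:-→d14:-→d15:-→d16:-→d17:-→d18:-→d19:-→d20:-→d21:-→d22:H4 -> H4
  lookup 148.0.0.99: bits 10010100000000000 walk d0:-→d1:-→d2:-→d3:-→d4:-→d5:-→d6:-→d7:-→d8:H0→d9:-→d10:-→d11:-→d12:-→d13:-→d14:-→d15:-→d16:-→d17:- -> H0
  add 0.0.0.0/0 -> H1 at depth 0
  lookup 148.0.80.1: bits 1001010000000000010100 walk d0:H1→d1:-→d2:-→d3:-→d4:-→d5:-→d6:-→d7:-→d8:H0→d9:-→d10:-→d11:-→d12:-→d13:-→d14:-→d15:-→d16:-→d17:-→d18:-→d19:-→d20:-→d21:-→d22:H4 -> H4
  add 185.106.67.48/28 -> H0 at depth 28
  lookup 255.144.0.78: bits 111111111001 walk d0:H1→d1:-→d2:-→d3:-→d4:-→d5:-→d6:-→d7:-→d8:-→d9:-→d10:-→d11:-→d12:H5 -> H5
  lookup 255.157.156.128: bits 1111111110011101100111001000 walk d0:H1→d1:-→d2:-→d3:-→d4:-→d5:-→d6:-→d7:-→d8:-→d9:-→d10:-→d11:-→d12:H5→d13:-→d14:-→d15:-→d16:-→d17:-→d18:-→d19:H0→d20:H2→d21:-→d22:-→d23:-→d24:-→d25:-→d26:-→d27:-→d28:H0 -> H0
  add 185.96.0.0/12 -> H4 at depth 12
  add 255.157.144.0/20 -> H2 at depth 20
  lookup 255.157.144.19: bits 11111111100111011001 walk d0:H1→d1:-→d2:-→d3:-→d4:-→d5:-→d6:-→d7:-→d8:-→d9:-→d10:-→d11:-→d12:H5→d13:-→d14:-→d15:-→d16:-→d17:-→d18:-→d19:H0→d20:H2 -> H2
  lookup 148.0.82.0: bits 100101000000000001010010 walk d0:H1→d1:-→d2:-→d3:-→d4:-→d5:-→d6:-→d7:-→d8:H0→d9:-→d10:-→d11:-→d12:-→d13:-→d14:-→d15:-→d16:-→d17:-→d18:-→d19:-→d20:-→d21:-→d22:H4→d23:-→d24:H4 -> H4

== LOOKUPS ==
["H1","H0","no-route","H1","H1","H1","H4","no-route","H2","H0","H0","H4","H4","H0","H4","H5","H0","H2","H4"]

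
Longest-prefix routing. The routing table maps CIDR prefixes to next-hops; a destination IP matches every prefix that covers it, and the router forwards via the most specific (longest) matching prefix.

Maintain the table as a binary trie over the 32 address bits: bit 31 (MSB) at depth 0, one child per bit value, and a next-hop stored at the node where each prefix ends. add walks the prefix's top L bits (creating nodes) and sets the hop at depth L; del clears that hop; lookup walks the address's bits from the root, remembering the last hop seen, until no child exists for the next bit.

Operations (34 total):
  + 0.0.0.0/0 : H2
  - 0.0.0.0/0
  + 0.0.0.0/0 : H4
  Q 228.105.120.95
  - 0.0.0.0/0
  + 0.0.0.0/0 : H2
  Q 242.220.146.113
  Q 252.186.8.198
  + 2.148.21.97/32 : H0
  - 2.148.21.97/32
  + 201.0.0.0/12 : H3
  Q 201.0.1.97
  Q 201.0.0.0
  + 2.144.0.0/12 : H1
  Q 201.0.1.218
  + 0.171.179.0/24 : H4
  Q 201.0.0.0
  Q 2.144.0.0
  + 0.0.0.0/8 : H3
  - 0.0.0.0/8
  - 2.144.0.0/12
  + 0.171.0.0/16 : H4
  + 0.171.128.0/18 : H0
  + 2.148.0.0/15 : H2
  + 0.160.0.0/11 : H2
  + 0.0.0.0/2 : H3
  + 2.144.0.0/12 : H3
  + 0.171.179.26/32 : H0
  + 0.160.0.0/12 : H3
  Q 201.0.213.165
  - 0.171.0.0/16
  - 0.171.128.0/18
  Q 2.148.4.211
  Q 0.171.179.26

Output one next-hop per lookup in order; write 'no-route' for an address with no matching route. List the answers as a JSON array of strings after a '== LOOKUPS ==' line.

Apply in order:
  add 0.0.0.0/0 -> H2 at depth 0
  del 0.0.0.0/0 (clear depth 0)
  add 0.0.0.0/0 -> H4 at depth 0
  Q 228.105.120.95: descend ε ; hops seen [H4] ; pick H4
  del 0.0.0.0/0 (clear depth 0)
  add 0.0.0.0/0 -> H2 at depth 0
  Q 242.220.146.113: descend ε ; hops seen [H2] ; pick H2
  Q 252.186.8.198: descend ε ; hops seen [H2] ; pick H2
  add 2.148.21.97/32 -> H0 at depth 32
  del 2.148.21.97/32 (clear depth 32)
  add 201.0.0.0/12 -> H3 at depth 12
  Q 201.0.1.97: descend 110010010000 ; hops seen [H2,H3] ; pick H3
  Q 201.0.0.0: descend 110010010000 ; hops seen [H2,H3] ; pick H3
  add 2.144.0.0/12 -> H1 at depth 12
  Q 201.0.1.218: descend 110010010000 ; hops seen [H2,H3] ; pick H3
  add 0.171.179.0/24 -> H4 at depth 24
  Q 201.0.0.0: descend 110010010000 ; hops seen [H2,H3] ; pick H3
  Q 2.144.0.0: descend 0000001010010 ; hops seen [H2,H1] ; pick H1
  add 0.0.0.0/8 -> H3 at depth 8
  del 0.0.0.0/8 (clear depth 8)
  del 2.144.0.0/12 (clear depth 12)
  add 0.171.0.0/16 -> H4 at depth 16
  add 0.171.128.0/18 -> H0 at depth 18
  add 2.148.0.0/15 -> H2 at depth 15
  add 0.160.0.0/11 -> H2 at depth 11
  add 0.0.0.0/2 -> H3 at depth 2
  add 2.144.0.0/12 -> H3 at depth 12
  add 0.171.179.26/32 -> H0 at depth 32
  add 0.160.0.0/12 -> H3 at depth 12
  Q 201.0.213.165: descend 110010010000 ; hops seen [H2,H3] ; pick H3
  del 0.171.0.0/16 (clear depth 16)
  del 0.171.128.0/18 (clear depth 18)
  Q 2.148.4.211: descend 0000001010010100000 ; hops seen [H2,H3,H3,H2] ; pick H2
  Q 0.171.179.26: descend 00000000101010111011001100011010 ; hops seen [H2,H3,H2,H3,H4,H0] ; pick H0

== LOOKUPS ==
["H4","H2","H2","H3","H3","H3","H3","H1","H3","H2","H0"]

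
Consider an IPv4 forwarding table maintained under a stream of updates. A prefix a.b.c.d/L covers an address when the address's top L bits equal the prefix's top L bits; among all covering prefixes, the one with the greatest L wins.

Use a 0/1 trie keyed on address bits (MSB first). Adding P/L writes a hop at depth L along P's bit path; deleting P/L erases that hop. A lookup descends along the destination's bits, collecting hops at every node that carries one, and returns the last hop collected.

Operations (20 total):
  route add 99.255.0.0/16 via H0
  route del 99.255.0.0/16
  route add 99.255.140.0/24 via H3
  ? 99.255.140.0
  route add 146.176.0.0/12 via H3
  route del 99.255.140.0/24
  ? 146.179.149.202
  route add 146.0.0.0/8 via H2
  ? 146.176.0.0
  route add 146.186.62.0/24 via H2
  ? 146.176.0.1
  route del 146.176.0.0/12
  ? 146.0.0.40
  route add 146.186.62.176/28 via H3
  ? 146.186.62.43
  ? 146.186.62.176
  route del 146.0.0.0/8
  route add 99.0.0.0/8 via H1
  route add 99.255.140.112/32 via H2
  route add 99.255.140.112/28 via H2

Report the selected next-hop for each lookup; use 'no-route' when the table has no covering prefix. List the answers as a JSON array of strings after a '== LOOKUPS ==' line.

Trace:
  add 99.255.0.0/16 -> H0 at depth 16
  - 99.255.0.0/16 clear@16
  add 99.255.140.0/24 -> H3 at depth 24
  Q 99.255.140.0: descend 011000111111111110001100 ; hops seen [H3] ; pick H3
  add 146.176.0.0/12 -> H3 at depth 12
  - 99.255.140.0/24 clear@24
  Q 146.179.149.202: descend 100100101011 ; hops seen [H3] ; pick H3
  add 146.0.0.0/8 -> H2 at depth 8
  Q 146.176.0.0: descend 100100101011 ; hops seen [H2,H3] ; pick H3
  add 146.186.62.0/24 -> H2 at depth 24
  Q 146.176.0.1: descend 100100101011 ; hops seen [H2,H3] ; pick H3
  - 146.176.0.0/12 clear@12
  Q 146.0.0.40: descend 10010010 ; hops seen [H2] ; pick H2
  add 146.186.62.176/28 -> H3 at depth 28
  Q 146.186.62.43: descend 100100101011101000111110 ; hops seen [H2,H2] ; pick H2
  Q 146.186.62.176: descend 1001001010111010001111101011 ; hops seen [H2,H2,H3] ; pick H3
  - 146.0.0.0/8 clear@8
  add 99.0.0.0/8 -> H1 at depth 8
  add 99.255.140.112/32 -> H2 at depth 32
  add 99.255.140.112/28 -> H2 at depth 28

== LOOKUPS ==
["H3","H3","H3","H3","H2","H2","H3"]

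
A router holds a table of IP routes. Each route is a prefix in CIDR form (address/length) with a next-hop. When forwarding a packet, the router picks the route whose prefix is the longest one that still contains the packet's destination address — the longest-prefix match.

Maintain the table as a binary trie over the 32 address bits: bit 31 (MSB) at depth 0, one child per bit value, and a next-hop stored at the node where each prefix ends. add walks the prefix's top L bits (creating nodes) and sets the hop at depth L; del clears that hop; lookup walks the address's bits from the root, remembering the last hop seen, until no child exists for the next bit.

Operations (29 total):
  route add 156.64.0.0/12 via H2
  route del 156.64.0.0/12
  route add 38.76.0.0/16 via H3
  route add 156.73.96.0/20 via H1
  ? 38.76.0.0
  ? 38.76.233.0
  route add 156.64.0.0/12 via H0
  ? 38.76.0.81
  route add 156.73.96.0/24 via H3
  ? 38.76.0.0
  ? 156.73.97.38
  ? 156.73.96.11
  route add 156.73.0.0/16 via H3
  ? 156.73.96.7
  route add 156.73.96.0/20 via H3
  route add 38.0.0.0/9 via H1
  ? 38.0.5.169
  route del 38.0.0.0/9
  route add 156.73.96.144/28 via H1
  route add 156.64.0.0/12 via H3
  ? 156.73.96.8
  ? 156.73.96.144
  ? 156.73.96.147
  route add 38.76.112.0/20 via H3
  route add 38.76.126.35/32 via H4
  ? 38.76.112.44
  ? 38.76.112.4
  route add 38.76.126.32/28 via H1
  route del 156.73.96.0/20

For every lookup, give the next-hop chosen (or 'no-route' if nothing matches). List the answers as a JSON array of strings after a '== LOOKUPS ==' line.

Apply in order:
  + 156.64.0.0/12 (H2) depth=12
  del 156.64.0.0/12 (clear depth 12)
  + 38.76.0.0/16 (H3) depth=16
  + 156.73.96.0/20 (H1) depth=20
  ? 38.76.0.0  path d0:-→d1:-→d2:-→d3:-→d4:-→d5:-→d6:-→d7:-→d8:-→d9:-→d10:-→d11:-→d12:-→d13:-→d14:-→d15:-→d16:H3  best=H3
  ? 38.76.233.0  path d0:-→d1:-→d2:-→d3:-→d4:-→d5:-→d6:-→d7:-→d8:-→d9:-→d10:-→d11:-→d12:-→d13:-→d14:-→d15:-→d16:H3  best=H3
  + 156.64.0.0/12 (H0) depth=12
  ? 38.76.0.81  path d0:-→d1:-→d2:-→d3:-→d4:-→d5:-→d6:-→d7:-→d8:-→d9:-→d10:-→d11:-→d12:-→d13:-→d14:-→d15:-→d16:H3  best=H3
  + 156.73.96.0/24 (H3) depth=24
  ? 38.76.0.0  path d0:-→d1:-→d2:-→d3:-→d4:-→d5:-→d6:-→d7:-→d8:-→d9:-→d10:-→d11:-→d12:-→d13:-→d14:-→d15:-→d16:H3  best=H3
  ? 156.73.97.38  path d0:-→d1:-→d2:-→d3:-→d4:-→d5:-→d6:-→d7:-→d8:-→d9:-→d10:-→d11:-→d12:H0→d13:-→d14:-→d15:-→d16:-→d17:-→d18:-→d19:-→d20:H1→d21:-→d22:-→d23:-  best=H1
  ? 156.73.96.11  path d0:-→d1:-→d2:-→d3:-→d4:-→d5:-→d6:-→d7:-→d8:-→d9:-→d10:-→d11:-→d12:H0→d13:-→d14:-→d15:-→d16:-→d17:-→d18:-→d19:-→d20:H1→d21:-→d22:-→d23:-→d24:H3  best=H3
  + 156.73.0.0/16 (H3) depth=16
  ? 156.73.96.7  path d0:-→d1:-→d2:-→d3:-→d4:-→d5:-→d6:-→d7:-→d8:-→d9:-→d10:-→d11:-→d12:H0→d13:-→d14:-→d15:-→d16:H3→d17:-→d18:-→d19:-→d20:H1→d21:-→d22:-→d23:-→d24:H3  best=H3
  + 156.73.96.0/20 (H3) depth=20
  + 38.0.0.0/9 (H1) depth=9
  ? 38.0.5.169  path d0:-→d1:-→d2:-→d3:-→d4:-→d5:-→d6:-→d7:-→d8:-→d9:H1  best=H1
  del 38.0.0.0/9 (clear depth 9)
  + 156.73.96.144/28 (H1) depth=28
  + 156.64.0.0/12 (H3) depth=12
  ? 156.73.96.8  path d0:-→d1:-→d2:-→d3:-→d4:-→d5:-→d6:-→d7:-→d8:-→d9:-→d10:-→d11:-→d12:H3→d13:-→d14:-→d15:-→d16:H3→d17:-→d18:-→d19:-→d20:H3→d21:-→d22:-→d23:-→d24:H3  best=H3
  ? 156.73.96.144  path d0:-→d1:-→d2:-→d3:-→d4:-→d5:-→d6:-→d7:-→d8:-→d9:-→d10:-→d11:-→d12:H3→d13:-→d14:-→d15:-→d16:H3→d17:-→d18:-→d19:-→d20:H3→d21:-→d22:-→d23:-→d24:H3→d25:-→d26:-→d27:-→d28:H1  best=H1
  ? 156.73.96.147  path d0:-→d1:-→d2:-→d3:-→d4:-→d5:-→d6:-→d7:-→d8:-→d9:-→d10:-→d11:-→d12:H3→d13:-→d14:-→d15:-→d16:H3→d17:-→d18:-→d19:-→d20:H3→d21:-→d22:-→d23:-→d24:H3→d25:-→d26:-→d27:-→d28:H1  best=H1
  + 38.76.112.0/20 (H3) depth=20
  + 38.76.126.35/32 (H4) depth=32
  ? 38.76.112.44  path d0:-→d1:-→d2:-→d3:-→d4:-→d5:-→d6:-→d7:-→d8:-→d9:-→d10:-→d11:-→d12:-→d13:-→d14:-→d15:-→d16:H3→d17:-→d18:-→d19:-→d20:H3  best=H3
  ? 38.76.112.4  path d0:-→d1:-→d2:-→d3:-→d4:-→d5:-→d6:-→d7:-→d8:-→d9:-→d10:-→d11:-→d12:-→d13:-→d14:-→d15:-→d16:H3→d17:-→d18:-→d19:-→d20:H3  best=H3
  + 38.76.126.32/28 (H1) depth=28
  del 156.73.96.0/20 (clear depth 20)

== LOOKUPS ==
["H3","H3","H3","H3","H1","H3","H3","H1","H3","H1","H1","H3","H3"]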